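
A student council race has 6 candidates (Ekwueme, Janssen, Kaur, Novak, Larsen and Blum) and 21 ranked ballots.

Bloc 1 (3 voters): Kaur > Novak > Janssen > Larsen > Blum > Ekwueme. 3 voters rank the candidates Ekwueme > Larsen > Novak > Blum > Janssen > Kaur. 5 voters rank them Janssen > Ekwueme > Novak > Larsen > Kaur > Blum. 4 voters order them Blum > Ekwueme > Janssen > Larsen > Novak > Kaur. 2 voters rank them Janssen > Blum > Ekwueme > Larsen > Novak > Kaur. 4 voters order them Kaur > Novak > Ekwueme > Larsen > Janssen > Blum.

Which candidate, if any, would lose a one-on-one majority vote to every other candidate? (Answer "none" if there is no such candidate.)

Blum

Pairwise majorities:
Ekwueme vs Janssen: 11 to 10, Ekwueme.
Ekwueme–Kaur: Ekwueme 14–7.
Ekwueme vs Novak: Ekwueme wins 14–7.
Ekwueme–Larsen: Ekwueme 18–3.
Ekwueme–Blum: Ekwueme 12–9.
Janssen vs Kaur: 14 to 7, Janssen.
Janssen vs Novak: Janssen preferred on 5+4+2 = 11 ballots; Janssen wins 11–10.
Janssen vs Larsen: Janssen, 14–7.
Janssen–Blum: Janssen 14–7.
Kaur vs Novak: 7 to 14, Novak.
Kaur–Larsen: Larsen 14–7.
Kaur–Blum: Kaur 12–9.
Novak vs Larsen: 12 to 9, Novak.
Novak vs Blum: Novak is ranked higher on 3+3+5+4 = 15 ballots, Blum on 6. Novak wins 15–6.
Larsen vs Blum: Larsen preferred on 3+3+5+4 = 15 ballots; Larsen wins 15–6.
Blum is beaten in every head-to-head and is the Condorcet loser.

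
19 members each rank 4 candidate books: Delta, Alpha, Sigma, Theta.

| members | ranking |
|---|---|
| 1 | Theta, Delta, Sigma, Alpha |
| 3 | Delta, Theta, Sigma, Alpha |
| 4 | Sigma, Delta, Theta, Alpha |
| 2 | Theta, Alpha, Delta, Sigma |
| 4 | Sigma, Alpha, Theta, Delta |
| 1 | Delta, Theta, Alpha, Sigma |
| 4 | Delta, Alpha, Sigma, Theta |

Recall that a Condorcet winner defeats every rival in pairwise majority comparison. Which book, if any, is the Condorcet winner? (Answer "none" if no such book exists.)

Check each pair by majority over 19 ballots:
Delta vs Alpha: 13 to 6, Delta.
Delta vs Sigma: Delta is ranked higher on 1+3+2+1+4 = 11 ballots, Sigma on 8. Delta wins 11–8.
Delta vs Theta: Delta is ranked higher on 3+4+1+4 = 12 ballots, Theta on 7. Delta wins 12–7.
Alpha vs Sigma: 7 to 12, Sigma.
Alpha vs Theta: 8 to 11, Theta.
Sigma vs Theta: Sigma wins 12–7.
Delta defeats every rival head-to-head and is the Condorcet winner.

Delta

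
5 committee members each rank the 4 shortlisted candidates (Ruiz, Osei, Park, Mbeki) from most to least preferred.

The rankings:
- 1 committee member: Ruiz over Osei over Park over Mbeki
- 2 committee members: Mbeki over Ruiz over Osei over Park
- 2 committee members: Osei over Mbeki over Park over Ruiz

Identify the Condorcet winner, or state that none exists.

Check each pair by majority over 5 ballots:
Ruiz–Osei: Ruiz 3–2.
Ruiz vs Park: 3 to 2, Ruiz.
Ruiz vs Mbeki: Ruiz is ranked higher on 1 ballot, Mbeki on 4. Mbeki wins 4–1.
Osei vs Park: Osei wins 5–0.
Osei vs Mbeki: Osei wins 3–2.
Park vs Mbeki: 1 to 4, Mbeki.
No candidate is unbeaten: Ruiz loses to Mbeki; Osei loses to Ruiz; Park loses to Ruiz; Mbeki loses to Osei. In particular Ruiz → Osei → Mbeki → Ruiz is a majority cycle — no Condorcet winner exists.

none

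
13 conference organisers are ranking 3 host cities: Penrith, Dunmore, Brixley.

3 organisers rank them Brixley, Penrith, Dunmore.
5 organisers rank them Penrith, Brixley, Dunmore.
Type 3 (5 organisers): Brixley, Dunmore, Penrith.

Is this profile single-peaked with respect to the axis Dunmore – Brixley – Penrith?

Axis positions: Dunmore=1, Brixley=2, Penrith=3.
Type 1 (peak Brixley at position 2): ranking walks positions 2-3-1, expanding outward from the peak — single-peaked.
Type 2 (peak Penrith at position 3): ranking walks positions 3-2-1, expanding outward from the peak — single-peaked.
Type 3 (peak Brixley at position 2): ranking walks positions 2-1-3, expanding outward from the peak — single-peaked.
Every ranking is single-peaked on this axis.

yes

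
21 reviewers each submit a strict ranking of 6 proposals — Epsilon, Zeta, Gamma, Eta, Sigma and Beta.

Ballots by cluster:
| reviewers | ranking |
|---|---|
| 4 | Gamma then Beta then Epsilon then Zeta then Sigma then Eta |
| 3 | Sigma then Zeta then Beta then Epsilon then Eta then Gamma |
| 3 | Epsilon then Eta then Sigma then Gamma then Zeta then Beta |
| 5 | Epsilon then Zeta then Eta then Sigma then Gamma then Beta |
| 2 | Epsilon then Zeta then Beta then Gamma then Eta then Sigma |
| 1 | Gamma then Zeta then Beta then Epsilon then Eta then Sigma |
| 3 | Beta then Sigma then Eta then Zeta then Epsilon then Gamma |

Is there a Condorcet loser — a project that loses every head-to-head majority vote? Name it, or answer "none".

none

Pairwise majorities:
Epsilon vs Zeta: Epsilon is ranked higher on 4+3+5+2 = 14 ballots, Zeta on 7. Epsilon wins 14–7.
Epsilon vs Gamma: Epsilon, 16–5.
Epsilon–Eta: Epsilon 18–3.
Epsilon vs Sigma: Epsilon wins 15–6.
Epsilon–Beta: Beta 11–10.
Zeta vs Gamma: Zeta preferred on 3+5+2+3 = 13 ballots; Zeta wins 13–8.
Zeta vs Eta: Zeta, 15–6.
Zeta vs Sigma: 4+5+2+1 = 12 for Zeta, 9 for Sigma — Zeta by 12–9.
Zeta vs Beta: 3+3+5+2+1 = 14 for Zeta, 7 for Beta — Zeta by 14–7.
Gamma vs Eta: 4+2+1 = 7 for Gamma, 14 for Eta — Eta by 14–7.
Gamma vs Sigma: 4+2+1 = 7 for Gamma, 14 for Sigma — Sigma by 14–7.
Gamma–Beta: Gamma 13–8.
Eta vs Sigma: Eta wins 11–10.
Eta vs Beta: Eta is ranked higher on 3+5 = 8 ballots, Beta on 13. Beta wins 13–8.
Sigma vs Beta: 11 to 10, Sigma.
Every project wins at least one matchup (Epsilon beats Zeta; Zeta beats Gamma; Gamma beats Beta; Eta beats Gamma; Sigma beats Gamma; Beta beats Epsilon), so there is no Condorcet loser.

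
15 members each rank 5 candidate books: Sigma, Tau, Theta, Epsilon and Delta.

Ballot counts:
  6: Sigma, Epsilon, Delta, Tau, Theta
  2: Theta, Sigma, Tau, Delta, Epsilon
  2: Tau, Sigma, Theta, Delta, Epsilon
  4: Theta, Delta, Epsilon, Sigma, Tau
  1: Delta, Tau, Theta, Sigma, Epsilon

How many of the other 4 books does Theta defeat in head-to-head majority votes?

Theta against each rival (15 members):
Theta vs Sigma: Theta preferred on 2+4+1 = 7 ballots; Sigma wins 8–7.
Theta vs Tau: Theta is ranked higher on 2+4 = 6 ballots, Tau on 9. Tau wins 9–6.
Theta vs Epsilon: Theta, 9–6.
Theta vs Delta: Theta wins 8–7.
Theta beats Epsilon, Delta; loses to Sigma, Tau — 2 pairwise wins.

2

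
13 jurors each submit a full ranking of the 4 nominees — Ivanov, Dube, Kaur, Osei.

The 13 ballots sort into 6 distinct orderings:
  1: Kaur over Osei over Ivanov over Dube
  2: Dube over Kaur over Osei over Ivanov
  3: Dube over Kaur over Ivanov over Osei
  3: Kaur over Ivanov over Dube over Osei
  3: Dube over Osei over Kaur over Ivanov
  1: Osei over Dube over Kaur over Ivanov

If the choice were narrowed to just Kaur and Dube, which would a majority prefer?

Ballots ranking Kaur above Dube: 1 + 3 = 4.
Ballots ranking Dube above Kaur: 13 − 4 = 9.
Dube wins the head-to-head 9–4.

Dube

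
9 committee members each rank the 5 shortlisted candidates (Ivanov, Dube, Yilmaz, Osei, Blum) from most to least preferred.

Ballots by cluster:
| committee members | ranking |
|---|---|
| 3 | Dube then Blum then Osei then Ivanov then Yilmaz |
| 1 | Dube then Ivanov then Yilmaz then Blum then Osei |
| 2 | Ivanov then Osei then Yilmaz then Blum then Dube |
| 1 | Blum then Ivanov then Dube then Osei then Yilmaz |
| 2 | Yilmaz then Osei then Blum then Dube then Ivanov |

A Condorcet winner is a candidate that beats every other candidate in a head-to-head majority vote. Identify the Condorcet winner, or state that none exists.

Check each pair by majority over 9 ballots:
Ivanov vs Dube: 3 to 6, Dube.
Ivanov vs Yilmaz: Ivanov is ranked higher on 3+1+2+1 = 7 ballots, Yilmaz on 2. Ivanov wins 7–2.
Ivanov vs Osei: Osei wins 5–4.
Ivanov vs Blum: Blum wins 6–3.
Dube vs Yilmaz: Dube is ranked higher on 3+1+1 = 5 ballots, Yilmaz on 4. Dube wins 5–4.
Dube vs Osei: Dube is ranked higher on 3+1+1 = 5 ballots, Osei on 4. Dube wins 5–4.
Dube vs Blum: 3+1 = 4 for Dube, 5 for Blum — Blum by 5–4.
Yilmaz vs Osei: Osei wins 6–3.
Yilmaz vs Blum: 1+2+2 = 5 for Yilmaz, 4 for Blum — Yilmaz by 5–4.
Osei vs Blum: 2+2 = 4 for Osei, 5 for Blum — Blum by 5–4.
Each candidate drops at least one matchup (Ivanov loses to Dube; Dube loses to Blum; Yilmaz loses to Ivanov; Osei loses to Dube; Blum loses to Yilmaz); the cycle Ivanov beats Yilmaz beats Blum beats Ivanov rules out a Condorcet winner.

none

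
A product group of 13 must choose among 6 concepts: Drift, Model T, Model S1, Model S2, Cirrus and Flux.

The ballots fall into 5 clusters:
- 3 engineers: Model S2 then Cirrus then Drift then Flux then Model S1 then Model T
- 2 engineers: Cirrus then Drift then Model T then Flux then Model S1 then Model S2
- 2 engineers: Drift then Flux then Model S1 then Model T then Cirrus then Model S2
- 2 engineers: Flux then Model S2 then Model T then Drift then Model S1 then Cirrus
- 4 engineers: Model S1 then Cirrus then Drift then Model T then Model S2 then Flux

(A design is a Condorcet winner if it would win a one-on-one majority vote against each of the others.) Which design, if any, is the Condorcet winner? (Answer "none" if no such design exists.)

Head-to-head results (13 engineers):
Drift vs Model T: 3+2+2+4 = 11 for Drift, 2 for Model T — Drift by 11–2.
Drift vs Model S1: 9 to 4, Drift.
Drift vs Model S2: Drift preferred on 2+2+4 = 8 ballots; Drift wins 8–5.
Drift vs Cirrus: Drift is ranked higher on 2+2 = 4 ballots, Cirrus on 9. Cirrus wins 9–4.
Drift vs Flux: 3+2+2+4 = 11 for Drift, 2 for Flux — Drift by 11–2.
Model T vs Model S1: 4 to 9, Model S1.
Model T vs Model S2: Model T is ranked higher on 2+2+4 = 8 ballots, Model S2 on 5. Model T wins 8–5.
Model T vs Cirrus: 4 to 9, Cirrus.
Model T vs Flux: 6 to 7, Flux.
Model S1 vs Model S2: 2+2+4 = 8 for Model S1, 5 for Model S2 — Model S1 by 8–5.
Model S1 vs Cirrus: 8 to 5, Model S1.
Model S1 vs Flux: Model S1 is ranked higher on 4 ballots, Flux on 9. Flux wins 9–4.
Model S2 vs Cirrus: 5 to 8, Cirrus.
Model S2 vs Flux: Model S2 preferred on 3+4 = 7 ballots; Model S2 wins 7–6.
Cirrus vs Flux: 3+2+4 = 9 for Cirrus, 4 for Flux — Cirrus by 9–4.
No design is unbeaten: Drift loses to Cirrus; Model T loses to Drift; Model S1 loses to Drift; Model S2 loses to Drift; Cirrus loses to Model S1; Flux loses to Drift. In particular Drift > Model S1 > Cirrus > Drift is a majority cycle — no Condorcet winner exists.

none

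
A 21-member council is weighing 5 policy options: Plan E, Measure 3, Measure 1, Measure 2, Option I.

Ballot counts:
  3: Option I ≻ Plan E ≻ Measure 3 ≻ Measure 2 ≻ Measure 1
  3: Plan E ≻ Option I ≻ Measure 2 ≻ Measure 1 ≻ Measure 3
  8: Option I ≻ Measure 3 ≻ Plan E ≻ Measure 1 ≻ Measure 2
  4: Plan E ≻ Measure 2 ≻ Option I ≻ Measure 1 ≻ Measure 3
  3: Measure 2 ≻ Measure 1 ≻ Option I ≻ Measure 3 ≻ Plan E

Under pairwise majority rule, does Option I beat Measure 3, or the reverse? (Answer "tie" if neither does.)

Ballots ranking Option I above Measure 3: 3 + 3 + 8 + 4 + 3 = 21.
Ballots ranking Measure 3 above Option I: 21 − 21 = 0.
Option I wins the head-to-head 21–0.

Option I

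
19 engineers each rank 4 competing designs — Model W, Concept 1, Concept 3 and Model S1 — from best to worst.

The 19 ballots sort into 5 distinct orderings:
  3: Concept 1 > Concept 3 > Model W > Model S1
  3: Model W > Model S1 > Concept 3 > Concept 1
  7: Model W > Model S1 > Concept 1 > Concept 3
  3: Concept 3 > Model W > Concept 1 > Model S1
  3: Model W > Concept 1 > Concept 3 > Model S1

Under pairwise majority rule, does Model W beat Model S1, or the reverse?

Model W

Ballots ranking Model W above Model S1: 3 + 3 + 7 + 3 + 3 = 19.
Ballots ranking Model S1 above Model W: 19 − 19 = 0.
Model W wins the head-to-head 19–0.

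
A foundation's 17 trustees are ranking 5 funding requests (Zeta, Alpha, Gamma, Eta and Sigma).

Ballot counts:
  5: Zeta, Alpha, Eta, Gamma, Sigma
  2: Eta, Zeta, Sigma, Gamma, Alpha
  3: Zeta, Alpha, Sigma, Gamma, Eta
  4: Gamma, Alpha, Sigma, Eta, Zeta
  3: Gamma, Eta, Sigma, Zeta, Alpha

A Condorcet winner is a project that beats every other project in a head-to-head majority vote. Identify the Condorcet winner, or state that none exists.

Check each pair by majority over 17 ballots:
Zeta–Alpha: Zeta 13–4.
Zeta vs Gamma: 5+2+3 = 10 for Zeta, 7 for Gamma — Zeta by 10–7.
Zeta vs Eta: Zeta preferred on 5+3 = 8 ballots; Eta wins 9–8.
Zeta vs Sigma: Zeta preferred on 5+2+3 = 10 ballots; Zeta wins 10–7.
Alpha vs Gamma: Alpha is ranked higher on 5+3 = 8 ballots, Gamma on 9. Gamma wins 9–8.
Alpha vs Eta: 5+3+4 = 12 for Alpha, 5 for Eta — Alpha by 12–5.
Alpha vs Sigma: 12 to 5, Alpha.
Gamma vs Eta: Gamma wins 10–7.
Gamma vs Sigma: Gamma, 12–5.
Eta vs Sigma: Eta wins 10–7.
Each project drops at least one matchup (Zeta loses to Eta; Alpha loses to Zeta; Gamma loses to Zeta; Eta loses to Alpha; Sigma loses to Zeta); the cycle Zeta → Alpha → Eta → Zeta rules out a Condorcet winner.

none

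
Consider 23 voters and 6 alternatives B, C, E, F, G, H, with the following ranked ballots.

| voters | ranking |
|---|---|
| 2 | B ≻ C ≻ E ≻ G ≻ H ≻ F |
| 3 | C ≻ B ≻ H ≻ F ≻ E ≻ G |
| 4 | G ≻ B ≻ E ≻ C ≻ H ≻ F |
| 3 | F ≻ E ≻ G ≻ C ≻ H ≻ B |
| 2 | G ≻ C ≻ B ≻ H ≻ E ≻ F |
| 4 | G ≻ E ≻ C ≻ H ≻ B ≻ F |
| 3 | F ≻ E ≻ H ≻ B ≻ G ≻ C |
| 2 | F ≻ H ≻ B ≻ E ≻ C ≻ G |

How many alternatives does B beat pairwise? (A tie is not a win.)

2

B against each rival (23 voters):
B vs C: C wins 12–11.
B–E: B 13–10.
B vs F: 2+3+4+2+4 = 15 for B, 8 for F — B by 15–8.
B–G: G 13–10.
B–H: H 12–11.
B beats E, F; loses to C, G, H — 2 pairwise wins.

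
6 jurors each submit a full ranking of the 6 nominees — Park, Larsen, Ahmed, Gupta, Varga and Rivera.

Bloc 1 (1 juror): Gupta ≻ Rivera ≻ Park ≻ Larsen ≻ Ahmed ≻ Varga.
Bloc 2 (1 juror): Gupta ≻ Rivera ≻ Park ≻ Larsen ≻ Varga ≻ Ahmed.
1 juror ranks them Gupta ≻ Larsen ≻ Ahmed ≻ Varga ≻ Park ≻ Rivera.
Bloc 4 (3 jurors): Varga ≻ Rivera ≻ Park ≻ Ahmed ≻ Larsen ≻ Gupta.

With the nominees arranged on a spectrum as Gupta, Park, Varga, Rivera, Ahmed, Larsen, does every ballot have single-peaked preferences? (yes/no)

Axis positions: Gupta=1, Park=2, Varga=3, Rivera=4, Ahmed=5, Larsen=6.
Bloc 1: ranking walks positions 1-4-2-6-5-3; Rivera is ranked above Park even though Park lies between Rivera and the peak Gupta on the axis — preferences dip and rise again. Not single-peaked.
Bloc 2: ranking walks positions 1-4-2-6-3-5; Rivera is ranked above Park even though Park lies between Rivera and the peak Gupta on the axis — preferences dip and rise again. Not single-peaked.
Bloc 3: ranking walks positions 1-6-5-3-2-4; Larsen is ranked above Park even though Park lies between Larsen and the peak Gupta on the axis — preferences dip and rise again. Not single-peaked.
Bloc 4 (peak Varga at position 3): ranking walks positions 3-4-2-5-6-1, expanding outward from the peak — single-peaked.
Bloc 1 violates single-peakedness, so the profile is not single-peaked on this axis.

no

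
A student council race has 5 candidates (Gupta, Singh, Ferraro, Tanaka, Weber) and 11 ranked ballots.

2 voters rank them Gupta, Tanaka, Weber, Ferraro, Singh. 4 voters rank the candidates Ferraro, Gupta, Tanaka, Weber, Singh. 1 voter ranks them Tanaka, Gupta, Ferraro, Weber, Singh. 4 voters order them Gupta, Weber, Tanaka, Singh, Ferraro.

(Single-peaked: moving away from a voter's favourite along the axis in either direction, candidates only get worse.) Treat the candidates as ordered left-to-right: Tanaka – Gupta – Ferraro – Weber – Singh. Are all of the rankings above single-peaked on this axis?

Axis positions: Tanaka=1, Gupta=2, Ferraro=3, Weber=4, Singh=5.
Bloc 1: ranking walks positions 2-1-4-3-5; Weber is ranked above Ferraro even though Ferraro lies between Weber and the peak Gupta on the axis — preferences dip and rise again. Not single-peaked.
Bloc 2 (peak Ferraro at position 3): ranking walks positions 3-2-1-4-5, expanding outward from the peak — single-peaked.
Bloc 3 (peak Tanaka at position 1): ranking walks positions 1-2-3-4-5, expanding outward from the peak — single-peaked.
Bloc 4: ranking walks positions 2-4-1-5-3; Weber is ranked above Ferraro even though Ferraro lies between Weber and the peak Gupta on the axis — preferences dip and rise again. Not single-peaked.
Bloc 1 violates single-peakedness, so the profile is not single-peaked on this axis.

no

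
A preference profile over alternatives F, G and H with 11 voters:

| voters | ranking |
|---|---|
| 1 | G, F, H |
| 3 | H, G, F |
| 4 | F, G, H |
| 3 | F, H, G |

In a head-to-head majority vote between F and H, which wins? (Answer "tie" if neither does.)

Ballots ranking F above H: 1 + 4 + 3 = 8.
Ballots ranking H above F: 11 − 8 = 3.
F wins the head-to-head 8–3.

F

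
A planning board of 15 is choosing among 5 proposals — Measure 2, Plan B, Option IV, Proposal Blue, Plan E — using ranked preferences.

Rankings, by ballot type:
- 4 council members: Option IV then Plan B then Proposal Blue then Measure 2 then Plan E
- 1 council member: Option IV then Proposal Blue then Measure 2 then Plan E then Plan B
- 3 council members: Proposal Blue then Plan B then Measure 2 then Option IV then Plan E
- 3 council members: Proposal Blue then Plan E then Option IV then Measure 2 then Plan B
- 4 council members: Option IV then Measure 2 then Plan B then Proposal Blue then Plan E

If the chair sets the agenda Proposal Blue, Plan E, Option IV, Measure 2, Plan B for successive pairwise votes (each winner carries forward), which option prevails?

Round 1: Proposal Blue vs Plan E — 15–0, Proposal Blue advances.
Round 2: Proposal Blue vs Option IV — 6–9, Option IV advances.
Round 3: Option IV vs Measure 2 — 12–3, Option IV advances.
Round 4: Option IV vs Plan B — 12–3, Option IV advances.
The agenda winner is Option IV.

Option IV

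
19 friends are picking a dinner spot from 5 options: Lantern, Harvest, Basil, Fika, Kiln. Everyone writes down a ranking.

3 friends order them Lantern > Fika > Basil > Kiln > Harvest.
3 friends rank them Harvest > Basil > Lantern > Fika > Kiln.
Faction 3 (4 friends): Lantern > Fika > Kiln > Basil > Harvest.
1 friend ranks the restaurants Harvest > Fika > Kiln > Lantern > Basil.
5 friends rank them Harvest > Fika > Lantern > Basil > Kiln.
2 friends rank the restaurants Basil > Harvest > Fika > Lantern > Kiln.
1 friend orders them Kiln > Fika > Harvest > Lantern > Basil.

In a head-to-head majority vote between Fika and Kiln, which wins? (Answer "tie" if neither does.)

Ballots ranking Fika above Kiln: 3 + 3 + 4 + 1 + 5 + 2 = 18.
Ballots ranking Kiln above Fika: 19 − 18 = 1.
Fika wins the head-to-head 18–1.

Fika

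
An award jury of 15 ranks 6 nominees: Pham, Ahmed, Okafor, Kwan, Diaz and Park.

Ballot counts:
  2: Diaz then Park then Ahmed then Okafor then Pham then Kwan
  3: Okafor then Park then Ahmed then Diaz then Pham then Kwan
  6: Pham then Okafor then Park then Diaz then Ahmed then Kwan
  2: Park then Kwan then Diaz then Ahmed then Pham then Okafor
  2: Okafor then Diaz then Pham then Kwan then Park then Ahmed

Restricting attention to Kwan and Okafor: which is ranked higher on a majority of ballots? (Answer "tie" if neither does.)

Ballots ranking Kwan above Okafor: 2.
Ballots ranking Okafor above Kwan: 15 − 2 = 13.
Okafor wins the head-to-head 13–2.

Okafor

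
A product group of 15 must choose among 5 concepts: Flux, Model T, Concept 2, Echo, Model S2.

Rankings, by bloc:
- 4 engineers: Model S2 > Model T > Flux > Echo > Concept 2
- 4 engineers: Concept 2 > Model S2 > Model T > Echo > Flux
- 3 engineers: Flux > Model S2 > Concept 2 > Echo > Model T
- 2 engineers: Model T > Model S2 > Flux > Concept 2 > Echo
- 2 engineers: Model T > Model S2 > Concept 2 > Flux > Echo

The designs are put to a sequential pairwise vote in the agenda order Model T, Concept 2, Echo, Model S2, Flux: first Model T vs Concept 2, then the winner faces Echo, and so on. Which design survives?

Model S2

Round 1: Model T vs Concept 2 — 8–7, Model T advances.
Round 2: Model T vs Echo — 12–3, Model T advances.
Round 3: Model T vs Model S2 — 4–11, Model S2 advances.
Round 4: Model S2 vs Flux — 12–3, Model S2 advances.
Model S2 survives the agenda.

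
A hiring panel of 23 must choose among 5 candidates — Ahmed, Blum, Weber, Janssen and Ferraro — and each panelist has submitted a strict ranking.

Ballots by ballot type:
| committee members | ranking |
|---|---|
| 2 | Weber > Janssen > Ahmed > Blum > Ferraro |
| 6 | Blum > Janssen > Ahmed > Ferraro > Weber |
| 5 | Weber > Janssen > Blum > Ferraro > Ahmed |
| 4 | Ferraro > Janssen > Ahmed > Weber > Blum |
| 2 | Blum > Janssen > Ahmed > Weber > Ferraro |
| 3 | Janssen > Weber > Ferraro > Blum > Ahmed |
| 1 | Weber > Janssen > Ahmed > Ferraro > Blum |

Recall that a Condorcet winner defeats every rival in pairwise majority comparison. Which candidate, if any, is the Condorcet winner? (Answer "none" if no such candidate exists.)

Check each pair by majority over 23 ballots:
Ahmed vs Blum: 2+4+1 = 7 for Ahmed, 16 for Blum — Blum by 16–7.
Ahmed vs Weber: Ahmed wins 12–11.
Ahmed vs Janssen: Ahmed preferred on 0 ballots; Janssen wins 23–0.
Ahmed vs Ferraro: Ferraro wins 12–11.
Blum–Weber: Weber 15–8.
Blum vs Janssen: 6+2 = 8 for Blum, 15 for Janssen — Janssen by 15–8.
Blum vs Ferraro: 15 to 8, Blum.
Weber vs Janssen: Weber preferred on 2+5+1 = 8 ballots; Janssen wins 15–8.
Weber–Ferraro: Weber 13–10.
Janssen vs Ferraro: 19 to 4, Janssen.
Janssen beats each of Ahmed, Blum, Weber, Ferraro — Janssen is the Condorcet winner.

Janssen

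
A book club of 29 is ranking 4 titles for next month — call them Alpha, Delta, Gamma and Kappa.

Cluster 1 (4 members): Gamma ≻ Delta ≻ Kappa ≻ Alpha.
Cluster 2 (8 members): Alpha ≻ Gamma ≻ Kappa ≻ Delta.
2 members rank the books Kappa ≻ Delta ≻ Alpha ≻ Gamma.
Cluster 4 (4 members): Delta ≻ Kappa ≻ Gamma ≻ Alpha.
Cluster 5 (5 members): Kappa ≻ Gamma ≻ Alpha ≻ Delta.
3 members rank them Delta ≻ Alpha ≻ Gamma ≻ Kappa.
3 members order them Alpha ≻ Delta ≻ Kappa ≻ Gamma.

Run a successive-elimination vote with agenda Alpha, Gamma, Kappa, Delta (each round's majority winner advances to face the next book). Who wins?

Round 1: Alpha vs Gamma — 16–13, Alpha advances.
Round 2: Alpha vs Kappa — 14–15, Kappa advances.
Round 3: Kappa vs Delta — 15–14, Kappa advances.
Kappa survives the agenda.

Kappa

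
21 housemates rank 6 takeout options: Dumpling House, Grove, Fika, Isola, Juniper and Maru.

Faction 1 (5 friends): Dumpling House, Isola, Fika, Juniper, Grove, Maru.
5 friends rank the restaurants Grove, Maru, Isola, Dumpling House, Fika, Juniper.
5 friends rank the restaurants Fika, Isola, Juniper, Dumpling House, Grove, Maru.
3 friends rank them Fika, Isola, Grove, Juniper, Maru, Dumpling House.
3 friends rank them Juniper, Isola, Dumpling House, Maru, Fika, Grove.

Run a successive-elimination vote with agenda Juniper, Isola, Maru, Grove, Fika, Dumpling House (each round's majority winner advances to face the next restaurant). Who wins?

Isola

Round 1: Juniper vs Isola — 3–18, Isola advances.
Round 2: Isola vs Maru — 16–5, Isola advances.
Round 3: Isola vs Grove — 16–5, Isola advances.
Round 4: Isola vs Fika — 13–8, Isola advances.
Round 5: Isola vs Dumpling House — 16–5, Isola advances.
Isola survives the agenda.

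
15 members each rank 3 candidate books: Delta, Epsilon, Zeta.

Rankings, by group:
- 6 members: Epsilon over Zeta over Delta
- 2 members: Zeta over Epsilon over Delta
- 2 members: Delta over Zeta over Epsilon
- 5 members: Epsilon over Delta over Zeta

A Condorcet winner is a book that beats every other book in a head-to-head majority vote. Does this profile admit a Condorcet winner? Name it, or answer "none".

Epsilon

Check each pair by majority over 15 ballots:
Delta–Epsilon: Epsilon 13–2.
Delta vs Zeta: Zeta wins 8–7.
Epsilon vs Zeta: Epsilon wins 11–4.
Only Epsilon has no losses; Epsilon is the Condorcet winner.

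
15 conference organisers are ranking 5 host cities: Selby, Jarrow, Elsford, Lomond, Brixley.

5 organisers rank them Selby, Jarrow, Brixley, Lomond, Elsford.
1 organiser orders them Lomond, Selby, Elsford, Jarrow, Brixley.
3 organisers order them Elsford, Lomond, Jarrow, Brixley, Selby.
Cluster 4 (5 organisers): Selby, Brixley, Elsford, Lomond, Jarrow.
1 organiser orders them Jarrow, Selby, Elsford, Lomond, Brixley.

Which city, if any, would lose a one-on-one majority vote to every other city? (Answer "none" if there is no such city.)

Pairwise majorities:
Selby vs Jarrow: Selby, 11–4.
Selby vs Elsford: 5+1+5+1 = 12 for Selby, 3 for Elsford — Selby by 12–3.
Selby vs Lomond: Selby wins 11–4.
Selby vs Brixley: Selby wins 12–3.
Jarrow vs Elsford: Elsford, 9–6.
Jarrow–Lomond: Lomond 9–6.
Jarrow–Brixley: Jarrow 10–5.
Elsford–Lomond: Elsford 9–6.
Elsford vs Brixley: 5 to 10, Brixley.
Lomond vs Brixley: Brixley, 10–5.
No city is winless: Selby beats Jarrow; Jarrow beats Brixley; Elsford beats Jarrow; Lomond beats Jarrow; Brixley beats Elsford. There is no Condorcet loser.

none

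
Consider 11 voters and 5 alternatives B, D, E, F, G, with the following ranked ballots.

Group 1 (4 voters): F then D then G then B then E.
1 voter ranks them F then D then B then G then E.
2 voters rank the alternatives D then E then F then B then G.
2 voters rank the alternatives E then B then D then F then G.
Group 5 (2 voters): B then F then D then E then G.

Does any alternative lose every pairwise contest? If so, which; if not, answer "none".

G

Head-to-head results (11 voters):
B vs D: 4 to 7, D.
B vs E: B is ranked higher on 4+1+2 = 7 ballots, E on 4. B wins 7–4.
B vs F: 2+2 = 4 for B, 7 for F — F by 7–4.
B vs G: B wins 7–4.
D vs E: D preferred on 4+1+2+2 = 9 ballots; D wins 9–2.
D vs F: 4 to 7, F.
D vs G: D is ranked higher on 4+1+2+2+2 = 11 ballots, G on 0. D wins 11–0.
E vs F: 2+2 = 4 for E, 7 for F — F by 7–4.
E vs G: 2+2+2 = 6 for E, 5 for G — E by 6–5.
F vs G: 11 to 0, F.
G loses to every other alternative — it is the Condorcet loser.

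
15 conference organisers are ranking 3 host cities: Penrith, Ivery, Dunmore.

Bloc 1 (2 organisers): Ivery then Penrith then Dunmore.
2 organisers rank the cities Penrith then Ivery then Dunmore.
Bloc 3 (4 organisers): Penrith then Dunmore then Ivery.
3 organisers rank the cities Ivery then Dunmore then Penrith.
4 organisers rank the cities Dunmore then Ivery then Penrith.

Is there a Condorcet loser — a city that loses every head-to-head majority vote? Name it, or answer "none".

none

Pairwise majorities:
Penrith vs Ivery: 2+4 = 6 for Penrith, 9 for Ivery — Ivery by 9–6.
Penrith–Dunmore: Penrith 8–7.
Ivery vs Dunmore: Dunmore wins 8–7.
Each city has at least one pairwise win (Penrith beats Dunmore; Ivery beats Penrith; Dunmore beats Ivery) — no Condorcet loser.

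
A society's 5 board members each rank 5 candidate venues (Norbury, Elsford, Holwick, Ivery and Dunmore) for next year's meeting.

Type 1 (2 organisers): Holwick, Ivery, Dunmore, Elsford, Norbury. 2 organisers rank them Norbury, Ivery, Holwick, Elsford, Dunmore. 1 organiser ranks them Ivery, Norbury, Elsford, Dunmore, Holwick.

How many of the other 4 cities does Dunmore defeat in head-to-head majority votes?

Dunmore against each rival (5 organisers):
Dunmore vs Norbury: 2 for Dunmore, 3 for Norbury — Norbury by 3–2.
Dunmore vs Elsford: Elsford, 3–2.
Dunmore vs Holwick: 1 to 4, Holwick.
Dunmore vs Ivery: Dunmore preferred on 0 ballots; Ivery wins 5–0.
Dunmore beats no one; loses to Norbury, Elsford, Holwick, Ivery — 0 pairwise wins.

0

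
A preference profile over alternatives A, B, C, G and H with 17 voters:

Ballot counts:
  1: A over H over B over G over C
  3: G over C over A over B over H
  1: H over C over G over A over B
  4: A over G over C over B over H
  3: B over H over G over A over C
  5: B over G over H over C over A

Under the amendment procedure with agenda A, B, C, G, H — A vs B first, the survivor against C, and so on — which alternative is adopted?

Round 1: A vs B — 9–8, A advances.
Round 2: A vs C — 8–9, C advances.
Round 3: C vs G — 1–16, G advances.
Round 4: G vs H — 12–5, G advances.
The agenda winner is G.

G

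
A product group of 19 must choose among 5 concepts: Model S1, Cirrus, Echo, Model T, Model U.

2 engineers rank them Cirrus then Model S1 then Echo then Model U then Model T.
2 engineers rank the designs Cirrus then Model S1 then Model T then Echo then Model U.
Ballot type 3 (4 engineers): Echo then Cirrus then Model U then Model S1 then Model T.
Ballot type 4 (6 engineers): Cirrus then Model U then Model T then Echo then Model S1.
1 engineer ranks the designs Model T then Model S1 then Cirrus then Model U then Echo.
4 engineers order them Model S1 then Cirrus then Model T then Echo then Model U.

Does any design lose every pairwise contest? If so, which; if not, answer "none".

none

Head-to-head results (19 engineers):
Model S1 vs Cirrus: Model S1 is ranked higher on 1+4 = 5 ballots, Cirrus on 14. Cirrus wins 14–5.
Model S1 vs Echo: Echo, 10–9.
Model S1 vs Model T: Model S1 is ranked higher on 2+2+4+4 = 12 ballots, Model T on 7. Model S1 wins 12–7.
Model S1 vs Model U: 2+2+1+4 = 9 for Model S1, 10 for Model U — Model U by 10–9.
Cirrus vs Echo: 2+2+6+1+4 = 15 for Cirrus, 4 for Echo — Cirrus by 15–4.
Cirrus vs Model T: 2+2+4+6+4 = 18 for Cirrus, 1 for Model T — Cirrus by 18–1.
Cirrus vs Model U: Cirrus preferred on 2+2+4+6+1+4 = 19 ballots; Cirrus wins 19–0.
Echo vs Model T: Model T, 13–6.
Echo vs Model U: Echo wins 12–7.
Model T vs Model U: Model U, 12–7.
Each design has at least one pairwise win (Model S1 beats Model T; Cirrus beats Model S1; Echo beats Model S1; Model T beats Echo; Model U beats Model S1) — no Condorcet loser.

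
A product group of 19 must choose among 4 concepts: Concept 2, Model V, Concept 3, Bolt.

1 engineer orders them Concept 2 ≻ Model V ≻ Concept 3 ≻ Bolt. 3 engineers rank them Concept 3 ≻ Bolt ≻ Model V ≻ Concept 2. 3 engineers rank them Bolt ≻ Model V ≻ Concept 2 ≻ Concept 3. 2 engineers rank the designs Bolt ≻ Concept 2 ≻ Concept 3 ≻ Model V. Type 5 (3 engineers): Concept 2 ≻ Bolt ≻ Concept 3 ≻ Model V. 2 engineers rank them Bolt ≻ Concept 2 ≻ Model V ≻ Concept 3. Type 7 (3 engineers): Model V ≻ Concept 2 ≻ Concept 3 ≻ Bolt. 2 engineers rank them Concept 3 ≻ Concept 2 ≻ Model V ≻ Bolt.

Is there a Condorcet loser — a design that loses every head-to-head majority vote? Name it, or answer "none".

Model V

Pairwise majorities:
Concept 2 vs Model V: 1+2+3+2+2 = 10 for Concept 2, 9 for Model V — Concept 2 by 10–9.
Concept 2–Concept 3: Concept 2 14–5.
Concept 2 vs Bolt: Bolt wins 10–9.
Model V vs Concept 3: Model V preferred on 1+3+2+3 = 9 ballots; Concept 3 wins 10–9.
Model V vs Bolt: 6 to 13, Bolt.
Concept 3 vs Bolt: Bolt wins 10–9.
Only Model V has no wins; Model V is the Condorcet loser.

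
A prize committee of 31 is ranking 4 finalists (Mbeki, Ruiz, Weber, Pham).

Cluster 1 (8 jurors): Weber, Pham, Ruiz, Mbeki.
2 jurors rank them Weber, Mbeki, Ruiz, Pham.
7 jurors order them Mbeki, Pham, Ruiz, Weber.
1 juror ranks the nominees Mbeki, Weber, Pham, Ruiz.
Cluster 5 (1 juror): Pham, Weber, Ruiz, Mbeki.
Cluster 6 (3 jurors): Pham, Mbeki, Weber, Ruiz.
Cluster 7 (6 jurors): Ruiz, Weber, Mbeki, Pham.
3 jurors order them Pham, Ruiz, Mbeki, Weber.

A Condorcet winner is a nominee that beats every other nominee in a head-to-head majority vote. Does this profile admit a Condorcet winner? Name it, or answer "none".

Check each pair by majority over 31 ballots:
Mbeki vs Ruiz: Ruiz, 18–13.
Mbeki vs Weber: 14 to 17, Weber.
Mbeki–Pham: Mbeki 16–15.
Ruiz vs Weber: Ruiz wins 16–15.
Ruiz–Pham: Pham 23–8.
Weber vs Pham: Weber preferred on 8+2+1+6 = 17 ballots; Weber wins 17–14.
Every nominee loses at least once (Mbeki loses to Ruiz; Ruiz loses to Pham; Weber loses to Ruiz; Pham loses to Mbeki). The majority relation contains the cycle Mbeki beats Pham beats Ruiz beats Mbeki, so there is no Condorcet winner.

none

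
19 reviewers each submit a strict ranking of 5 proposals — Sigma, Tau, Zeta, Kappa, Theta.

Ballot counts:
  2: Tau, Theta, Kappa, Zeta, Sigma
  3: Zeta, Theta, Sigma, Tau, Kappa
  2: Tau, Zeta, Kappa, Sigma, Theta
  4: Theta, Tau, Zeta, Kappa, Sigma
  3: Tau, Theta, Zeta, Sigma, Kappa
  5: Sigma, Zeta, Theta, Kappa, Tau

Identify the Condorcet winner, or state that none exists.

Pairwise majorities:
Sigma vs Tau: 3+5 = 8 for Sigma, 11 for Tau — Tau by 11–8.
Sigma vs Zeta: 5 to 14, Zeta.
Sigma vs Kappa: 3+3+5 = 11 for Sigma, 8 for Kappa — Sigma by 11–8.
Sigma vs Theta: 2+5 = 7 for Sigma, 12 for Theta — Theta by 12–7.
Tau vs Zeta: 2+2+4+3 = 11 for Tau, 8 for Zeta — Tau by 11–8.
Tau vs Kappa: Tau preferred on 2+3+2+4+3 = 14 ballots; Tau wins 14–5.
Tau vs Theta: 7 to 12, Theta.
Zeta vs Kappa: Zeta preferred on 3+2+4+3+5 = 17 ballots; Zeta wins 17–2.
Zeta vs Theta: 10 to 9, Zeta.
Kappa vs Theta: Kappa preferred on 2 ballots; Theta wins 17–2.
Each project drops at least one matchup (Sigma loses to Tau; Tau loses to Theta; Zeta loses to Tau; Kappa loses to Sigma; Theta loses to Zeta); the cycle Tau → Zeta → Theta → Tau rules out a Condorcet winner.

none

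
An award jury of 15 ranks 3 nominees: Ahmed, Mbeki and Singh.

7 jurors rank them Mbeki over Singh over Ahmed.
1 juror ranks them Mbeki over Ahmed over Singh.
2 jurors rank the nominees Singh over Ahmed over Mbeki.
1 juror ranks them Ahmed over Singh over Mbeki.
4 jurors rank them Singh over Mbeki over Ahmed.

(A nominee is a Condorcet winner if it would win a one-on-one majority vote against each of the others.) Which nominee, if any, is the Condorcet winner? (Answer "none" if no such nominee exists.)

Head-to-head results (15 jurors):
Ahmed vs Mbeki: Mbeki, 12–3.
Ahmed vs Singh: Singh, 13–2.
Mbeki–Singh: Mbeki 8–7.
Mbeki beats each of Ahmed, Singh — Mbeki is the Condorcet winner.

Mbeki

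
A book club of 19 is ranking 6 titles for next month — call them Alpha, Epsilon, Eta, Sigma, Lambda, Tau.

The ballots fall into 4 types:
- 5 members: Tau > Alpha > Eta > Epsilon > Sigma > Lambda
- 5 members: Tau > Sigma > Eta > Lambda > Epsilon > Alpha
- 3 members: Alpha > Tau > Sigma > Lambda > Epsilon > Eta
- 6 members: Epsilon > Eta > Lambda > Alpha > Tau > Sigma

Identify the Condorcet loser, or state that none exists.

Head-to-head results (19 members):
Alpha vs Epsilon: Epsilon wins 11–8.
Alpha vs Eta: Alpha is ranked higher on 5+3 = 8 ballots, Eta on 11. Eta wins 11–8.
Alpha vs Sigma: Alpha preferred on 5+3+6 = 14 ballots; Alpha wins 14–5.
Alpha vs Lambda: Lambda wins 11–8.
Alpha vs Tau: Tau wins 10–9.
Epsilon vs Eta: 3+6 = 9 for Epsilon, 10 for Eta — Eta by 10–9.
Epsilon vs Sigma: 5+6 = 11 for Epsilon, 8 for Sigma — Epsilon by 11–8.
Epsilon–Lambda: Epsilon 11–8.
Epsilon vs Tau: Tau wins 13–6.
Eta–Sigma: Eta 11–8.
Eta–Lambda: Eta 16–3.
Eta–Tau: Tau 13–6.
Sigma vs Lambda: 13 to 6, Sigma.
Sigma vs Tau: Sigma is ranked higher on 0 ballots, Tau on 19. Tau wins 19–0.
Lambda–Tau: Tau 13–6.
Every book wins at least one matchup (Alpha beats Sigma; Epsilon beats Alpha; Eta beats Alpha; Sigma beats Lambda; Lambda beats Alpha; Tau beats Alpha), so there is no Condorcet loser.

none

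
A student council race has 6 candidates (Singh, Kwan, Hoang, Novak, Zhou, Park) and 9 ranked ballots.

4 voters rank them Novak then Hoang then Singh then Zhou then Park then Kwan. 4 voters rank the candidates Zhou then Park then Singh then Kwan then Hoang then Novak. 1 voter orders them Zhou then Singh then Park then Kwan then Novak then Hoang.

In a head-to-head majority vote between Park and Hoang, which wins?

Ballots ranking Park above Hoang: 4 + 1 = 5.
Ballots ranking Hoang above Park: 9 − 5 = 4.
Park wins the head-to-head 5–4.

Park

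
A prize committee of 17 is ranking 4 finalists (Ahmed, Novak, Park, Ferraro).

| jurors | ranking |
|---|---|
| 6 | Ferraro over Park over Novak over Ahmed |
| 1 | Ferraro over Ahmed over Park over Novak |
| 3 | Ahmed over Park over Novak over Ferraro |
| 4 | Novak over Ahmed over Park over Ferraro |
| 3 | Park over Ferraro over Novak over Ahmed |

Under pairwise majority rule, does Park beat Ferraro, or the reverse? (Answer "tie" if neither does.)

Park

Ballots ranking Park above Ferraro: 3 + 4 + 3 = 10.
Ballots ranking Ferraro above Park: 17 − 10 = 7.
Park wins the head-to-head 10–7.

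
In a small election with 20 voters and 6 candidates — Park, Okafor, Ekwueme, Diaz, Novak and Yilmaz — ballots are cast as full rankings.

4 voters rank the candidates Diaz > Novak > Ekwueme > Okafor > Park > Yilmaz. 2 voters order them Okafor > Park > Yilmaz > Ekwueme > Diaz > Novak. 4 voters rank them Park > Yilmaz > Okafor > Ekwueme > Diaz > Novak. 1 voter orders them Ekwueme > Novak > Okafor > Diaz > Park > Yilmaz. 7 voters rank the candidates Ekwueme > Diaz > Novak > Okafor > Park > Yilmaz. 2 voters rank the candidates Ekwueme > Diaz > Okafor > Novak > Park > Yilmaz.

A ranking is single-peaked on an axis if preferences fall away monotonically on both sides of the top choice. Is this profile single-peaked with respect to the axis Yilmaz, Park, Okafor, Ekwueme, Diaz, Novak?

no

Axis positions: Yilmaz=1, Park=2, Okafor=3, Ekwueme=4, Diaz=5, Novak=6.
Ballot type 1 (peak Diaz at position 5): ranking walks positions 5-6-4-3-2-1, expanding outward from the peak — single-peaked.
Ballot type 2 (peak Okafor at position 3): ranking walks positions 3-2-1-4-5-6, expanding outward from the peak — single-peaked.
Ballot type 3 (peak Park at position 2): ranking walks positions 2-1-3-4-5-6, expanding outward from the peak — single-peaked.
Ballot type 4: ranking walks positions 4-6-3-5-2-1; Novak is ranked above Diaz even though Diaz lies between Novak and the peak Ekwueme on the axis — preferences dip and rise again. Not single-peaked.
Ballot type 5 (peak Ekwueme at position 4): ranking walks positions 4-5-6-3-2-1, expanding outward from the peak — single-peaked.
Ballot type 6 (peak Ekwueme at position 4): ranking walks positions 4-5-3-6-2-1, expanding outward from the peak — single-peaked.
Ballot type 4 violates single-peakedness, so the profile is not single-peaked on this axis.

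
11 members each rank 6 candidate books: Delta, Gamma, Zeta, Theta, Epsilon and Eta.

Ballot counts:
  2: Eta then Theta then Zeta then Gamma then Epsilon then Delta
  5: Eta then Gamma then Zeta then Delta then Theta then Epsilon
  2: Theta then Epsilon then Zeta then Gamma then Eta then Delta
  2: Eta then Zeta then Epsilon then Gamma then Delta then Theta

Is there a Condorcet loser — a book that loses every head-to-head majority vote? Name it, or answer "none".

none

Pairwise majorities:
Delta vs Gamma: Delta preferred on 0 ballots; Gamma wins 11–0.
Delta vs Zeta: Delta is ranked higher on 0 ballots, Zeta on 11. Zeta wins 11–0.
Delta vs Theta: Delta, 7–4.
Delta vs Epsilon: 5 for Delta, 6 for Epsilon — Epsilon by 6–5.
Delta vs Eta: Eta wins 11–0.
Gamma vs Zeta: 5 to 6, Zeta.
Gamma vs Theta: 7 to 4, Gamma.
Gamma–Epsilon: Gamma 7–4.
Gamma vs Eta: 2 to 9, Eta.
Zeta vs Theta: 5+2 = 7 for Zeta, 4 for Theta — Zeta by 7–4.
Zeta vs Epsilon: 9 to 2, Zeta.
Zeta vs Eta: Zeta is ranked higher on 2 ballots, Eta on 9. Eta wins 9–2.
Theta vs Epsilon: Theta wins 9–2.
Theta–Eta: Eta 9–2.
Epsilon vs Eta: Epsilon is ranked higher on 2 ballots, Eta on 9. Eta wins 9–2.
Each book has at least one pairwise win (Delta beats Theta; Gamma beats Delta; Zeta beats Delta; Theta beats Epsilon; Epsilon beats Delta; Eta beats Delta) — no Condorcet loser.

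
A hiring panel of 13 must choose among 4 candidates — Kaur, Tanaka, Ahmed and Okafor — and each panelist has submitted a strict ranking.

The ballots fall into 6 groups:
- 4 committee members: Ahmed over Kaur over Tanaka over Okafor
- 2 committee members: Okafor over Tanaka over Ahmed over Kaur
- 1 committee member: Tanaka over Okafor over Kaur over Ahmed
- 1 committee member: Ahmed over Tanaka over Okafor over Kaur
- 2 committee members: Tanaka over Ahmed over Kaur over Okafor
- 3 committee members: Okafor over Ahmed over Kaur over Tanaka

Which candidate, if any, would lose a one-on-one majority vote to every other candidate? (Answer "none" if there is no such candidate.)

none

Head-to-head results (13 committee members):
Kaur–Tanaka: Kaur 7–6.
Kaur vs Ahmed: Ahmed wins 12–1.
Kaur vs Okafor: Kaur preferred on 4+2 = 6 ballots; Okafor wins 7–6.
Tanaka vs Ahmed: 2+1+2 = 5 for Tanaka, 8 for Ahmed — Ahmed by 8–5.
Tanaka vs Okafor: Tanaka is ranked higher on 4+1+1+2 = 8 ballots, Okafor on 5. Tanaka wins 8–5.
Ahmed vs Okafor: Ahmed is ranked higher on 4+1+2 = 7 ballots, Okafor on 6. Ahmed wins 7–6.
Every candidate wins at least one matchup (Kaur beats Tanaka; Tanaka beats Okafor; Ahmed beats Kaur; Okafor beats Kaur), so there is no Condorcet loser.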